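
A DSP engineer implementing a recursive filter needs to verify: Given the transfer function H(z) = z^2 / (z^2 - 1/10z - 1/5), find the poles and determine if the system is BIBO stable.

Poles are roots of the denominator: z^2 - 1/10z - 1/5 = 0.
Quadratic formula: z = [-(-1/10) +/- sqrt((-1/10)^2 - 4*(-1/5))] / 2
Discriminant = 1/100 + 4/5 = 81/100; sqrt = 9/10.
z = (1/10 +/- 9/10) / 2 => z = 1/2 or z = -2/5.
|p1| = 1/2, |p2| = 2/5.
For BIBO stability, all poles must lie inside the unit circle (|p| < 1).
System is STABLE since both |p| < 1.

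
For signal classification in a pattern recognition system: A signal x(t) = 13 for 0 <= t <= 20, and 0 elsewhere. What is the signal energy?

Energy = integral of |x(t)|^2 dt over the signal duration
= 13^2 * 20 = 169 * 20 = 3380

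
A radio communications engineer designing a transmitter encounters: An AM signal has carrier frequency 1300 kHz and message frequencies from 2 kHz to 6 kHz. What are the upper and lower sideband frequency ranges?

Upper sideband (USB) = fc + [fm_low, fm_high] = 1300 + [2, 6] = [1302, 1306] kHz
Lower sideband (LSB) = fc - [fm_high, fm_low] = 1300 - [6, 2] = [1294, 1298] kHz
Total occupied spectrum: 1294 kHz to 1306 kHz (plus carrier at 1300 kHz)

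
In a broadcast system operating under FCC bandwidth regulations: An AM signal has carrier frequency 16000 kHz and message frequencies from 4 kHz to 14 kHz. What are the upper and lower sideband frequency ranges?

Upper sideband (USB) = fc + [fm_low, fm_high] = 16000 + [4, 14] = [16004, 16014] kHz
Lower sideband (LSB) = fc - [fm_high, fm_low] = 16000 - [14, 4] = [15986, 15996] kHz
Total occupied spectrum: 15986 kHz to 16014 kHz (plus carrier at 16000 kHz)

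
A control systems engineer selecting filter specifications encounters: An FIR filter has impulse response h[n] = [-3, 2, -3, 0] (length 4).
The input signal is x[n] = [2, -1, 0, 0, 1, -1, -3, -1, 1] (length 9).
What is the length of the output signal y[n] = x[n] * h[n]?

For linear convolution, the output length is:
len(y) = len(x) + len(h) - 1 = 9 + 4 - 1 = 12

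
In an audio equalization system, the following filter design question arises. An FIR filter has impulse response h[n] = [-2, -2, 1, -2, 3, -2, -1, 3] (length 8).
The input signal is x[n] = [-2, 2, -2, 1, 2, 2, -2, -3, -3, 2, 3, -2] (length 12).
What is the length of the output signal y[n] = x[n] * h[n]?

For linear convolution, the output length is:
len(y) = len(x) + len(h) - 1 = 12 + 8 - 1 = 19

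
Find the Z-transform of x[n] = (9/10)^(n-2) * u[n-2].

Time-shifting property: if X(z) = Z{x[n]}, then Z{x[n-d]} = z^(-d) * X(z)
X(z) = z/(z - 9/10) for x[n] = (9/10)^n * u[n]
Z{x[n-2]} = z^(-2) * z/(z - 9/10) = z^(-1)/(z - 9/10)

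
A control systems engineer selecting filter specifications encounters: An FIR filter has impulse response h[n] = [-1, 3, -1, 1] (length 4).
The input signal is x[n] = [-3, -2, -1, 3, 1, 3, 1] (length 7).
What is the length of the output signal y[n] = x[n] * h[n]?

For linear convolution, the output length is:
len(y) = len(x) + len(h) - 1 = 7 + 4 - 1 = 10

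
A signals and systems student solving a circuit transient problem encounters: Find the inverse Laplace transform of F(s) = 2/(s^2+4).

Standard pair: w/(s^2+w^2) <-> sin(wt)*u(t)
Recognize w^2 = 4, so w = 2; numerator 2 = 1*2.
f(t) = sin(2t)*u(t)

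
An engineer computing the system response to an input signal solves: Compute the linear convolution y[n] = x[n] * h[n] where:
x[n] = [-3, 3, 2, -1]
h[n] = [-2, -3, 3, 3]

y[n] = sum_k x[k]*h[n-k]. Output length = len(x) + len(h) - 1 = 4 + 4 - 1 = 7.
y[0] = -3*-2 = 6
y[1] = 3*-2 + -3*-3 = 3
y[2] = 2*-2 + 3*-3 + -3*3 = -22
y[3] = -1*-2 + 2*-3 + 3*3 + -3*3 = -4
y[4] = -1*-3 + 2*3 + 3*3 = 18
y[5] = -1*3 + 2*3 = 3
y[6] = -1*3 = -3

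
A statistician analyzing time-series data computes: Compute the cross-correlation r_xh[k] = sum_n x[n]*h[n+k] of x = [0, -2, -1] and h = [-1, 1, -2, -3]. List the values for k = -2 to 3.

Both sequences indexed from 0 and zero outside their support.
Lags with overlap: k = -2 to 3.
  r_xh[-2] = x[2]*h[0] = 1
  r_xh[-1] = x[1]*h[0] + x[2]*h[1] = 1
  r_xh[0] = x[0]*h[0] + x[1]*h[1] + x[2]*h[2] = 0
  r_xh[1] = x[0]*h[1] + x[1]*h[2] + x[2]*h[3] = 7
  r_xh[2] = x[0]*h[2] + x[1]*h[3] = 6
  r_xh[3] = x[0]*h[3] = 0
r_xh = [1, 1, 0, 7, 6, 0] (for k = -2, ..., 3)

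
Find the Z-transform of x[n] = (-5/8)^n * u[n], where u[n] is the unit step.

The Z-transform of a^n * u[n] is z/(z-a) for |z| > |a|.
Here a = -5/8, so X(z) = z/(z - (-5/8)) = 8z/(8z + 5)
ROC: |z| > 5/8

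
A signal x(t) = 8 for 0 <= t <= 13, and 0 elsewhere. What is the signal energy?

Energy = integral of |x(t)|^2 dt over the signal duration
= 8^2 * 13 = 64 * 13 = 832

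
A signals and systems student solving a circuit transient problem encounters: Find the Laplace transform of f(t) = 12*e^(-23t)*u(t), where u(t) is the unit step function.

Standard Laplace transform pair:
e^(-at)*u(t) <-> 1/(s+a)
With a = 23: L{12*e^(-23t)*u(t)} = 12/(s+23), ROC: Re(s) > -23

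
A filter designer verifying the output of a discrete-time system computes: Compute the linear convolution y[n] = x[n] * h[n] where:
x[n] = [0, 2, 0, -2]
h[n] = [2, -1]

y[n] = sum_k x[k]*h[n-k]. Output length = len(x) + len(h) - 1 = 4 + 2 - 1 = 5.
y[0] = 0*2 = 0
y[1] = 2*2 + 0*-1 = 4
y[2] = 0*2 + 2*-1 = -2
y[3] = -2*2 + 0*-1 = -4
y[4] = -2*-1 = 2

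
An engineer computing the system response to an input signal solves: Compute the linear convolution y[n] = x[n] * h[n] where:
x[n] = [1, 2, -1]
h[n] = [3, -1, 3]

y[n] = sum_k x[k]*h[n-k]. Output length = len(x) + len(h) - 1 = 3 + 3 - 1 = 5.
y[0] = 1*3 = 3
y[1] = 2*3 + 1*-1 = 5
y[2] = -1*3 + 2*-1 + 1*3 = -2
y[3] = -1*-1 + 2*3 = 7
y[4] = -1*3 = -3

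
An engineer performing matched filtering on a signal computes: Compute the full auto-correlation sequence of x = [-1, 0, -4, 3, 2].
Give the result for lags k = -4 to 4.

r_xx[k] = sum_m x[m]*x[m+k], indexed from 0, for k = -4 to 4:
  r_xx[-4] = x[4]*x[0] = -2
  r_xx[-3] = x[3]*x[0] + x[4]*x[1] = -3
  r_xx[-2] = x[2]*x[0] + x[3]*x[1] + x[4]*x[2] = -4
  r_xx[-1] = x[1]*x[0] + x[2]*x[1] + x[3]*x[2] + x[4]*x[3] = -6
  r_xx[0] = x[0]*x[0] + x[1]*x[1] + x[2]*x[2] + x[3]*x[3] + x[4]*x[4] = 30
  r_xx[1] = x[0]*x[1] + x[1]*x[2] + x[2]*x[3] + x[3]*x[4] = -6
  r_xx[2] = x[0]*x[2] + x[1]*x[3] + x[2]*x[4] = -4
  r_xx[3] = x[0]*x[3] + x[1]*x[4] = -3
  r_xx[4] = x[0]*x[4] = -2
r_xx = [-2, -3, -4, -6, 30, -6, -4, -3, -2]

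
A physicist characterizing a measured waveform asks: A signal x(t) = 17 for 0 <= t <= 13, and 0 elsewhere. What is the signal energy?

Energy = integral of |x(t)|^2 dt over the signal duration
= 17^2 * 13 = 289 * 13 = 3757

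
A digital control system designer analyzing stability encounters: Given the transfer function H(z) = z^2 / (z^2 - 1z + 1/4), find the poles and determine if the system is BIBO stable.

Poles are roots of the denominator: z^2 - 1z + 1/4 = 0.
Quadratic formula: z = [-(-1) +/- sqrt((-1)^2 - 4*(1/4))] / 2
Discriminant = 1 - 1 = 0; sqrt = 0.
z = (1 +/- 0) / 2 = 1/2 (repeated root).
|p1| = 1/2, |p2| = 1/2.
For BIBO stability, all poles must lie inside the unit circle (|p| < 1).
System is STABLE since both |p| < 1.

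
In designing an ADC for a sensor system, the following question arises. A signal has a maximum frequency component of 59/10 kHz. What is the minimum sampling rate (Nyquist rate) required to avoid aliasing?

By the Nyquist-Shannon sampling theorem,
the minimum sampling rate (Nyquist rate) must be at least 2 * f_max.
Nyquist rate = 2 * 59/10 kHz = 59/5 kHz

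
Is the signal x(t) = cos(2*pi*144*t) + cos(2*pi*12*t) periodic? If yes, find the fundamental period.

f1 = 144 Hz, f2 = 12 Hz
Period T1 = 1/144, T2 = 1/12
Ratio T1/T2 = 12/144, which is rational.
The signal is periodic with fundamental period T = 1/GCD(144,12) = 1/12 s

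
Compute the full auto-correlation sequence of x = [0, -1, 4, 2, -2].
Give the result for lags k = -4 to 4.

r_xx[k] = sum_m x[m]*x[m+k], indexed from 0, for k = -4 to 4:
  r_xx[-4] = x[4]*x[0] = 0
  r_xx[-3] = x[3]*x[0] + x[4]*x[1] = 2
  r_xx[-2] = x[2]*x[0] + x[3]*x[1] + x[4]*x[2] = -10
  r_xx[-1] = x[1]*x[0] + x[2]*x[1] + x[3]*x[2] + x[4]*x[3] = 0
  r_xx[0] = x[0]*x[0] + x[1]*x[1] + x[2]*x[2] + x[3]*x[3] + x[4]*x[4] = 25
  r_xx[1] = x[0]*x[1] + x[1]*x[2] + x[2]*x[3] + x[3]*x[4] = 0
  r_xx[2] = x[0]*x[2] + x[1]*x[3] + x[2]*x[4] = -10
  r_xx[3] = x[0]*x[3] + x[1]*x[4] = 2
  r_xx[4] = x[0]*x[4] = 0
r_xx = [0, 2, -10, 0, 25, 0, -10, 2, 0]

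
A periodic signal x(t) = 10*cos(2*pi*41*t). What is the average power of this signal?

Average power of A*cos(wt) is A^2/2.
P = 10^2 / 2 = 100/2 = 50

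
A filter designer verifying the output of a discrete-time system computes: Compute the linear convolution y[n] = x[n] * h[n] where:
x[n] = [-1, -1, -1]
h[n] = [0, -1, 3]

y[n] = sum_k x[k]*h[n-k]. Output length = len(x) + len(h) - 1 = 3 + 3 - 1 = 5.
y[0] = -1*0 = 0
y[1] = -1*0 + -1*-1 = 1
y[2] = -1*0 + -1*-1 + -1*3 = -2
y[3] = -1*-1 + -1*3 = -2
y[4] = -1*3 = -3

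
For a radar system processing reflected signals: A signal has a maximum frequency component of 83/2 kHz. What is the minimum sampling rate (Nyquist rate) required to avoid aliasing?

By the Nyquist-Shannon sampling theorem,
the minimum sampling rate (Nyquist rate) must be at least 2 * f_max.
Nyquist rate = 2 * 83/2 kHz = 83 kHz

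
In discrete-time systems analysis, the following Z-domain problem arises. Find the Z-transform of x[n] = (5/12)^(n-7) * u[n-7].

Time-shifting property: if X(z) = Z{x[n]}, then Z{x[n-d]} = z^(-d) * X(z)
X(z) = z/(z - 5/12) for x[n] = (5/12)^n * u[n]
Z{x[n-7]} = z^(-7) * z/(z - 5/12) = z^(-6)/(z - 5/12)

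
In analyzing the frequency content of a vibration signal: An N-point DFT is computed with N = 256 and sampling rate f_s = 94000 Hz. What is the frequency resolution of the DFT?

DFT frequency resolution = f_s / N
= 94000 / 256 = 5875/16 Hz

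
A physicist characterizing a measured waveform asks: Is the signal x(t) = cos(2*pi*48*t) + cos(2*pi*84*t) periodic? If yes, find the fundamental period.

f1 = 48 Hz, f2 = 84 Hz
Period T1 = 1/48, T2 = 1/84
Ratio T1/T2 = 84/48, which is rational.
The signal is periodic with fundamental period T = 1/GCD(48,84) = 1/12 s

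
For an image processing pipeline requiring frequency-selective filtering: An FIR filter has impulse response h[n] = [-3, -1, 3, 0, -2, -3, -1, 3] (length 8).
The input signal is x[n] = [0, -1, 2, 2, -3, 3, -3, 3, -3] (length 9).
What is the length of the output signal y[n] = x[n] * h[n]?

For linear convolution, the output length is:
len(y) = len(x) + len(h) - 1 = 9 + 8 - 1 = 16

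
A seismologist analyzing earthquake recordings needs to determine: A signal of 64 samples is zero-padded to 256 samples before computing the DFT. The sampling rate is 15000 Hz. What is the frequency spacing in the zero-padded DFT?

Original DFT: N = 64, resolution = f_s/N = 15000/64 = 1875/8 Hz
Zero-padded DFT: N = 256, resolution = f_s/N = 15000/256 = 1875/32 Hz
Zero-padding interpolates the spectrum (finer frequency grid)
but does NOT improve the true spectral resolution (ability to resolve close frequencies).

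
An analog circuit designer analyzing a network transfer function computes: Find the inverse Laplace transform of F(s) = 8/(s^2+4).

Standard pair: w/(s^2+w^2) <-> sin(wt)*u(t)
Recognize w^2 = 4, so w = 2; numerator 8 = 4*2.
f(t) = 4*sin(2t)*u(t)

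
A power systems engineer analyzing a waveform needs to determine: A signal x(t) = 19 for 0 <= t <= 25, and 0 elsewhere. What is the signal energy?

Energy = integral of |x(t)|^2 dt over the signal duration
= 19^2 * 25 = 361 * 25 = 9025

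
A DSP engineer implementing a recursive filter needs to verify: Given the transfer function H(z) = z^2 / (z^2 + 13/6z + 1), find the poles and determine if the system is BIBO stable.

Poles are roots of the denominator: z^2 + 13/6z + 1 = 0.
Quadratic formula: z = [-(13/6) +/- sqrt((13/6)^2 - 4*(1))] / 2
Discriminant = 169/36 - 4 = 25/36; sqrt = 5/6.
z = (-13/6 +/- 5/6) / 2 => z = -2/3 or z = -3/2.
|p1| = 3/2, |p2| = 2/3.
For BIBO stability, all poles must lie inside the unit circle (|p| < 1).
System is UNSTABLE since at least one |p| >= 1.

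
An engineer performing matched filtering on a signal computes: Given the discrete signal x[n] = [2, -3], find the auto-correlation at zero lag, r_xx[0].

The auto-correlation at zero lag r_xx[0] equals the signal energy.
r_xx[0] = sum of x[n]^2 = 2^2 + (-3)^2
= 4 + 9 = 13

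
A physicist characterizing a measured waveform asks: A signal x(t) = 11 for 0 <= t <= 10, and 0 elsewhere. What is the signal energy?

Energy = integral of |x(t)|^2 dt over the signal duration
= 11^2 * 10 = 121 * 10 = 1210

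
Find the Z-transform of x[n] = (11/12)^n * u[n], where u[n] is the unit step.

The Z-transform of a^n * u[n] is z/(z-a) for |z| > |a|.
Here a = 11/12, so X(z) = z/(z - (11/12)) = 12z/(12z - 11)
ROC: |z| > 11/12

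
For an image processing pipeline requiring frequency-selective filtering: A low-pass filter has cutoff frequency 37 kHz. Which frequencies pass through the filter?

A low-pass filter passes all frequencies below the cutoff frequency 37 kHz and attenuates higher frequencies.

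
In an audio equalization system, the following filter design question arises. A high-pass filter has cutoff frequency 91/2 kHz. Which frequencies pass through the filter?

A high-pass filter passes all frequencies above the cutoff frequency 91/2 kHz and attenuates lower frequencies.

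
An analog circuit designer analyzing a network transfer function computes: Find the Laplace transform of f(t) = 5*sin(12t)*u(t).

Standard pair: sin(wt)*u(t) <-> w/(s^2+w^2)
With w = 12: L{5*sin(12t)*u(t)} = 60/(s^2+144)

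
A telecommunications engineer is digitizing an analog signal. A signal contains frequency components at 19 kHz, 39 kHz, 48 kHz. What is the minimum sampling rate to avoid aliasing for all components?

The highest frequency component is f_max = 48 kHz.
Nyquist rate = 2 * f_max = 2 * 48 kHz = 96 kHz.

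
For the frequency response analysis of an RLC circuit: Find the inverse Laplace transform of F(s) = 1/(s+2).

Standard pair: k/(s+a) <-> k*e^(-at)*u(t)
With k=1, a=2: f(t) = e^(-2t)*u(t)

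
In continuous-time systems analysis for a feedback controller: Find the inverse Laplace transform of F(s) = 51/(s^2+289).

Standard pair: w/(s^2+w^2) <-> sin(wt)*u(t)
Recognize w^2 = 289, so w = 17; numerator 51 = 3*17.
f(t) = 3*sin(17t)*u(t)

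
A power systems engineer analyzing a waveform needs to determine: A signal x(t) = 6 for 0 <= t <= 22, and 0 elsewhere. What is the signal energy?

Energy = integral of |x(t)|^2 dt over the signal duration
= 6^2 * 22 = 36 * 22 = 792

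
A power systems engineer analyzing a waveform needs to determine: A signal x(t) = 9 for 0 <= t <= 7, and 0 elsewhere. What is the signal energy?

Energy = integral of |x(t)|^2 dt over the signal duration
= 9^2 * 7 = 81 * 7 = 567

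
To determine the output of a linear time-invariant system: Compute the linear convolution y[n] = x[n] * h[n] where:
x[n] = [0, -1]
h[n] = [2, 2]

y[n] = sum_k x[k]*h[n-k]. Output length = len(x) + len(h) - 1 = 2 + 2 - 1 = 3.
y[0] = 0*2 = 0
y[1] = -1*2 + 0*2 = -2
y[2] = -1*2 = -2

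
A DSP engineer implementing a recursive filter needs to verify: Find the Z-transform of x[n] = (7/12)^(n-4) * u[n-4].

Time-shifting property: if X(z) = Z{x[n]}, then Z{x[n-d]} = z^(-d) * X(z)
X(z) = z/(z - 7/12) for x[n] = (7/12)^n * u[n]
Z{x[n-4]} = z^(-4) * z/(z - 7/12) = z^(-3)/(z - 7/12)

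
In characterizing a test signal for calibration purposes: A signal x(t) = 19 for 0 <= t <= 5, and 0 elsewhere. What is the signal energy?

Energy = integral of |x(t)|^2 dt over the signal duration
= 19^2 * 5 = 361 * 5 = 1805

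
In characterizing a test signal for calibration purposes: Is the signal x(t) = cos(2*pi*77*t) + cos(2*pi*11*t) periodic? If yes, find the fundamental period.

f1 = 77 Hz, f2 = 11 Hz
Period T1 = 1/77, T2 = 1/11
Ratio T1/T2 = 11/77, which is rational.
The signal is periodic with fundamental period T = 1/GCD(77,11) = 1/11 s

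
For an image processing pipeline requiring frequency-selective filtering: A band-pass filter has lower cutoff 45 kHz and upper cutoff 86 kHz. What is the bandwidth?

Bandwidth = f_high - f_low
= 86 kHz - 45 kHz = 41 kHz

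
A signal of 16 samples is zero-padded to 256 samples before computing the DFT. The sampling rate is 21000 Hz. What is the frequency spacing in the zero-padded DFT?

Original DFT: N = 16, resolution = f_s/N = 21000/16 = 2625/2 Hz
Zero-padded DFT: N = 256, resolution = f_s/N = 21000/256 = 2625/32 Hz
Zero-padding interpolates the spectrum (finer frequency grid)
but does NOT improve the true spectral resolution (ability to resolve close frequencies).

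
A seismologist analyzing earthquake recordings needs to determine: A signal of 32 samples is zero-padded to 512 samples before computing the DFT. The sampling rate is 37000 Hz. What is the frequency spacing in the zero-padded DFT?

Original DFT: N = 32, resolution = f_s/N = 37000/32 = 4625/4 Hz
Zero-padded DFT: N = 512, resolution = f_s/N = 37000/512 = 4625/64 Hz
Zero-padding interpolates the spectrum (finer frequency grid)
but does NOT improve the true spectral resolution (ability to resolve close frequencies).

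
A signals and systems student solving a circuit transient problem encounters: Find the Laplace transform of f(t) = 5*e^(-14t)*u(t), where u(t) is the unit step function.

Standard Laplace transform pair:
e^(-at)*u(t) <-> 1/(s+a)
With a = 14: L{5*e^(-14t)*u(t)} = 5/(s+14), ROC: Re(s) > -14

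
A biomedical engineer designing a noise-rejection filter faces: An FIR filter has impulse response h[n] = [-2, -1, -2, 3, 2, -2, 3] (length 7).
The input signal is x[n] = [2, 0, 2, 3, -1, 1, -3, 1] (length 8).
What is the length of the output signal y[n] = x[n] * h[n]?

For linear convolution, the output length is:
len(y) = len(x) + len(h) - 1 = 8 + 7 - 1 = 14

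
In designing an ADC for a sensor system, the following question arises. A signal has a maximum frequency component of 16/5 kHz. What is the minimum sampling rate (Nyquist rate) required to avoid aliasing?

By the Nyquist-Shannon sampling theorem,
the minimum sampling rate (Nyquist rate) must be at least 2 * f_max.
Nyquist rate = 2 * 16/5 kHz = 32/5 kHz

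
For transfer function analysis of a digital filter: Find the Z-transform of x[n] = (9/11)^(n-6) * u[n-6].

Time-shifting property: if X(z) = Z{x[n]}, then Z{x[n-d]} = z^(-d) * X(z)
X(z) = z/(z - 9/11) for x[n] = (9/11)^n * u[n]
Z{x[n-6]} = z^(-6) * z/(z - 9/11) = z^(-5)/(z - 9/11)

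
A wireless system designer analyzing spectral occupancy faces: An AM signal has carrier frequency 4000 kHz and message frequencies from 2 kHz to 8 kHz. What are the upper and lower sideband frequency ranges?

Upper sideband (USB) = fc + [fm_low, fm_high] = 4000 + [2, 8] = [4002, 4008] kHz
Lower sideband (LSB) = fc - [fm_high, fm_low] = 4000 - [8, 2] = [3992, 3998] kHz
Total occupied spectrum: 3992 kHz to 4008 kHz (plus carrier at 4000 kHz)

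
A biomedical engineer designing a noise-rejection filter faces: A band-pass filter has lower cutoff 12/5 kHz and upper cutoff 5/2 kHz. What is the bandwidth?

Bandwidth = f_high - f_low
= 5/2 kHz - 12/5 kHz = 1/10 kHz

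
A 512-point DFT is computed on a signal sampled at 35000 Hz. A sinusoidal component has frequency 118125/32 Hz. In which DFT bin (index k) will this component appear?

DFT frequency resolution = f_s/N = 35000/512 = 4375/64 Hz
Bin index k = f_signal / resolution = 118125/32 / 4375/64 = 54
The signal frequency 118125/32 Hz falls in DFT bin k = 54.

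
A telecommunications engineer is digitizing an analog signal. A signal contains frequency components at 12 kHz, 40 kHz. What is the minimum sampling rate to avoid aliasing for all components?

The highest frequency component is f_max = 40 kHz.
Nyquist rate = 2 * f_max = 2 * 40 kHz = 80 kHz.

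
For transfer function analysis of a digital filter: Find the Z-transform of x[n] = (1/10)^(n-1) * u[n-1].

Time-shifting property: if X(z) = Z{x[n]}, then Z{x[n-d]} = z^(-d) * X(z)
X(z) = z/(z - 1/10) for x[n] = (1/10)^n * u[n]
Z{x[n-1]} = z^(-1) * z/(z - 1/10) = 1/(z - 1/10)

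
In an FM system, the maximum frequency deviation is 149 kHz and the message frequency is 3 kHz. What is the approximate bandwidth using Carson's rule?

Carson's rule: BW = 2*(delta_f + f_m)
= 2*(149 + 3) kHz = 304 kHz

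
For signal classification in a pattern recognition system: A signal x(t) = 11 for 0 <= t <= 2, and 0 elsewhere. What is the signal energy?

Energy = integral of |x(t)|^2 dt over the signal duration
= 11^2 * 2 = 121 * 2 = 242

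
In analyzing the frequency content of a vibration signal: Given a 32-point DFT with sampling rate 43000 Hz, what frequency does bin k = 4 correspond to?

The frequency of DFT bin k is: f_k = k * f_s / N
f_4 = 4 * 43000 / 32 = 5375 Hz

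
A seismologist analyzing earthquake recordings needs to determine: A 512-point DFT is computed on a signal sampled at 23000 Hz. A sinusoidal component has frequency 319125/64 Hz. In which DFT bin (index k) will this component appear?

DFT frequency resolution = f_s/N = 23000/512 = 2875/64 Hz
Bin index k = f_signal / resolution = 319125/64 / 2875/64 = 111
The signal frequency 319125/64 Hz falls in DFT bin k = 111.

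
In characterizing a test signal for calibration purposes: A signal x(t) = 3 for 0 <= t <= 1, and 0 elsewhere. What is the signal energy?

Energy = integral of |x(t)|^2 dt over the signal duration
= 3^2 * 1 = 9 * 1 = 9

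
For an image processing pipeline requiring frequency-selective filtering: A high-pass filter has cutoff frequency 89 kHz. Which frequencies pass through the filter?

A high-pass filter passes all frequencies above the cutoff frequency 89 kHz and attenuates lower frequencies.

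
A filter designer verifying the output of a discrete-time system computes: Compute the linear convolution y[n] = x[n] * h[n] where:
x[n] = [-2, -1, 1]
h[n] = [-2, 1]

y[n] = sum_k x[k]*h[n-k]. Output length = len(x) + len(h) - 1 = 3 + 2 - 1 = 4.
y[0] = -2*-2 = 4
y[1] = -1*-2 + -2*1 = 0
y[2] = 1*-2 + -1*1 = -3
y[3] = 1*1 = 1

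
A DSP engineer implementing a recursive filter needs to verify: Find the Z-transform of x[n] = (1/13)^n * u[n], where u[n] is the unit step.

The Z-transform of a^n * u[n] is z/(z-a) for |z| > |a|.
Here a = 1/13, so X(z) = z/(z - (1/13)) = 13z/(13z - 1)
ROC: |z| > 1/13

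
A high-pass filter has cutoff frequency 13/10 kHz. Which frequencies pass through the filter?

A high-pass filter passes all frequencies above the cutoff frequency 13/10 kHz and attenuates lower frequencies.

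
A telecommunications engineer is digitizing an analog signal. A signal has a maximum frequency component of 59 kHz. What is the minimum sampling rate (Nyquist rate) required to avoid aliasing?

By the Nyquist-Shannon sampling theorem,
the minimum sampling rate (Nyquist rate) must be at least 2 * f_max.
Nyquist rate = 2 * 59 kHz = 118 kHz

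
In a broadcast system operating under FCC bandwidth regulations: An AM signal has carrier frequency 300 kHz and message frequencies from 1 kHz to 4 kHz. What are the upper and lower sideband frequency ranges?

Upper sideband (USB) = fc + [fm_low, fm_high] = 300 + [1, 4] = [301, 304] kHz
Lower sideband (LSB) = fc - [fm_high, fm_low] = 300 - [4, 1] = [296, 299] kHz
Total occupied spectrum: 296 kHz to 304 kHz (plus carrier at 300 kHz)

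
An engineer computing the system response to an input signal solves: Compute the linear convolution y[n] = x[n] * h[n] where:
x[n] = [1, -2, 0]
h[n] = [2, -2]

y[n] = sum_k x[k]*h[n-k]. Output length = len(x) + len(h) - 1 = 3 + 2 - 1 = 4.
y[0] = 1*2 = 2
y[1] = -2*2 + 1*-2 = -6
y[2] = 0*2 + -2*-2 = 4
y[3] = 0*-2 = 0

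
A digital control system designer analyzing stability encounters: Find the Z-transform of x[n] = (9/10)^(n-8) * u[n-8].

Time-shifting property: if X(z) = Z{x[n]}, then Z{x[n-d]} = z^(-d) * X(z)
X(z) = z/(z - 9/10) for x[n] = (9/10)^n * u[n]
Z{x[n-8]} = z^(-8) * z/(z - 9/10) = z^(-7)/(z - 9/10)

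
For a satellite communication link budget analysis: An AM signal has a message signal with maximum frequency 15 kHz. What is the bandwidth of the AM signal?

In AM (double-sideband), the bandwidth is twice the message frequency.
BW = 2 * f_m = 2 * 15 kHz = 30 kHz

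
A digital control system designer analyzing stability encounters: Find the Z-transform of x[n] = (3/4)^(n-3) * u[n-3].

Time-shifting property: if X(z) = Z{x[n]}, then Z{x[n-d]} = z^(-d) * X(z)
X(z) = z/(z - 3/4) for x[n] = (3/4)^n * u[n]
Z{x[n-3]} = z^(-3) * z/(z - 3/4) = z^(-2)/(z - 3/4)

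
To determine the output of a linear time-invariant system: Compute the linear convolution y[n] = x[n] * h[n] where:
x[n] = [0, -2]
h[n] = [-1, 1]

y[n] = sum_k x[k]*h[n-k]. Output length = len(x) + len(h) - 1 = 2 + 2 - 1 = 3.
y[0] = 0*-1 = 0
y[1] = -2*-1 + 0*1 = 2
y[2] = -2*1 = -2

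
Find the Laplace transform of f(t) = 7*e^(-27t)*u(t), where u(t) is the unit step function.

Standard Laplace transform pair:
e^(-at)*u(t) <-> 1/(s+a)
With a = 27: L{7*e^(-27t)*u(t)} = 7/(s+27), ROC: Re(s) > -27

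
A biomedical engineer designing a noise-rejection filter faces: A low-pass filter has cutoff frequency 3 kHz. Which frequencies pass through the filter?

A low-pass filter passes all frequencies below the cutoff frequency 3 kHz and attenuates higher frequencies.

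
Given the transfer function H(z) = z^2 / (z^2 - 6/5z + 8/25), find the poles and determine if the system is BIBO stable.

Poles are roots of the denominator: z^2 - 6/5z + 8/25 = 0.
Quadratic formula: z = [-(-6/5) +/- sqrt((-6/5)^2 - 4*(8/25))] / 2
Discriminant = 36/25 - 32/25 = 4/25; sqrt = 2/5.
z = (6/5 +/- 2/5) / 2 => z = 4/5 or z = 2/5.
|p1| = 4/5, |p2| = 2/5.
For BIBO stability, all poles must lie inside the unit circle (|p| < 1).
System is STABLE since both |p| < 1.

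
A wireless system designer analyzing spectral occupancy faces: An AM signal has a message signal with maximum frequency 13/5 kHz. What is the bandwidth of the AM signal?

In AM (double-sideband), the bandwidth is twice the message frequency.
BW = 2 * f_m = 2 * 13/5 kHz = 26/5 kHz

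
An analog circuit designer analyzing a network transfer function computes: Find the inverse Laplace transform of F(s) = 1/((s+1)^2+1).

Standard pair: w/((s+a)^2+w^2) <-> e^(-at)*sin(wt)*u(t)
With a=1, w=1: f(t) = e^(-t)*sin(t)*u(t)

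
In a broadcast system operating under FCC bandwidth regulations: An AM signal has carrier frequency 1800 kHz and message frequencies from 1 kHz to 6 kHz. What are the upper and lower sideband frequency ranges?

Upper sideband (USB) = fc + [fm_low, fm_high] = 1800 + [1, 6] = [1801, 1806] kHz
Lower sideband (LSB) = fc - [fm_high, fm_low] = 1800 - [6, 1] = [1794, 1799] kHz
Total occupied spectrum: 1794 kHz to 1806 kHz (plus carrier at 1800 kHz)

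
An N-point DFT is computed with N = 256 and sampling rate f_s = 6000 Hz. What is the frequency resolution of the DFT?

DFT frequency resolution = f_s / N
= 6000 / 256 = 375/16 Hz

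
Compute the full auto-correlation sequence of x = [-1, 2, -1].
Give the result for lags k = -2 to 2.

r_xx[k] = sum_m x[m]*x[m+k], indexed from 0, for k = -2 to 2:
  r_xx[-2] = x[2]*x[0] = 1
  r_xx[-1] = x[1]*x[0] + x[2]*x[1] = -4
  r_xx[0] = x[0]*x[0] + x[1]*x[1] + x[2]*x[2] = 6
  r_xx[1] = x[0]*x[1] + x[1]*x[2] = -4
  r_xx[2] = x[0]*x[2] = 1
r_xx = [1, -4, 6, -4, 1]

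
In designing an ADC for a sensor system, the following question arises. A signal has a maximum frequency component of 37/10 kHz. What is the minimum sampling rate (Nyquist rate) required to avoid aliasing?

By the Nyquist-Shannon sampling theorem,
the minimum sampling rate (Nyquist rate) must be at least 2 * f_max.
Nyquist rate = 2 * 37/10 kHz = 37/5 kHz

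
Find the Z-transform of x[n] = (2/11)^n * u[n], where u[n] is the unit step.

The Z-transform of a^n * u[n] is z/(z-a) for |z| > |a|.
Here a = 2/11, so X(z) = z/(z - (2/11)) = 11z/(11z - 2)
ROC: |z| > 2/11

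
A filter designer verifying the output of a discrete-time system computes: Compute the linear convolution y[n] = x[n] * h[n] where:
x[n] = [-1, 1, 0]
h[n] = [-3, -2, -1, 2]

y[n] = sum_k x[k]*h[n-k]. Output length = len(x) + len(h) - 1 = 3 + 4 - 1 = 6.
y[0] = -1*-3 = 3
y[1] = 1*-3 + -1*-2 = -1
y[2] = 0*-3 + 1*-2 + -1*-1 = -1
y[3] = 0*-2 + 1*-1 + -1*2 = -3
y[4] = 0*-1 + 1*2 = 2
y[5] = 0*2 = 0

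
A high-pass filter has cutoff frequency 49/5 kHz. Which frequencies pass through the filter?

A high-pass filter passes all frequencies above the cutoff frequency 49/5 kHz and attenuates lower frequencies.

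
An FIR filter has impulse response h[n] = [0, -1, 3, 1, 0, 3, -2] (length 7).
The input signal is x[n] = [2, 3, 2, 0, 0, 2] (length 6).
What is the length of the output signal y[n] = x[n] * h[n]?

For linear convolution, the output length is:
len(y) = len(x) + len(h) - 1 = 6 + 7 - 1 = 12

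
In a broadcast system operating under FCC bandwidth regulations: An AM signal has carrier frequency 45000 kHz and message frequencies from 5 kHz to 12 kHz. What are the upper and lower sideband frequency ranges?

Upper sideband (USB) = fc + [fm_low, fm_high] = 45000 + [5, 12] = [45005, 45012] kHz
Lower sideband (LSB) = fc - [fm_high, fm_low] = 45000 - [12, 5] = [44988, 44995] kHz
Total occupied spectrum: 44988 kHz to 45012 kHz (plus carrier at 45000 kHz)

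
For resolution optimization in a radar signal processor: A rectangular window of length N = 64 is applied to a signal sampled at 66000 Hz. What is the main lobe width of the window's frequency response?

For a rectangular window of length N,
the main lobe width in frequency is 2*f_s/N.
= 2*66000/64 = 4125/2 Hz
This determines the minimum frequency separation for resolving two sinusoids.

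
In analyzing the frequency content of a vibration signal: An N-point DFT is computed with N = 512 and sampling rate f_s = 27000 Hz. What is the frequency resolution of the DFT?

DFT frequency resolution = f_s / N
= 27000 / 512 = 3375/64 Hz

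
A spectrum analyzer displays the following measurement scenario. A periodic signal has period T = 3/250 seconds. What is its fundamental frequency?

The fundamental frequency is the reciprocal of the period.
f = 1/T = 1/(3/250) = 250/3 Hz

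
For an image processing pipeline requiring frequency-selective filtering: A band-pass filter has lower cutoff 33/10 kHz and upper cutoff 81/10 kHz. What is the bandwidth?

Bandwidth = f_high - f_low
= 81/10 kHz - 33/10 kHz = 24/5 kHz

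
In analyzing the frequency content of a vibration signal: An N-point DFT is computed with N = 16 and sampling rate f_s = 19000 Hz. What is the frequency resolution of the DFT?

DFT frequency resolution = f_s / N
= 19000 / 16 = 2375/2 Hz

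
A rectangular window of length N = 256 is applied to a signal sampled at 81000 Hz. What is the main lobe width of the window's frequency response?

For a rectangular window of length N,
the main lobe width in frequency is 2*f_s/N.
= 2*81000/256 = 10125/16 Hz
This determines the minimum frequency separation for resolving two sinusoids.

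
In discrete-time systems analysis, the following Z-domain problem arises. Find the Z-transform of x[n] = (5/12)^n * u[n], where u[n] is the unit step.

The Z-transform of a^n * u[n] is z/(z-a) for |z| > |a|.
Here a = 5/12, so X(z) = z/(z - (5/12)) = 12z/(12z - 5)
ROC: |z| > 5/12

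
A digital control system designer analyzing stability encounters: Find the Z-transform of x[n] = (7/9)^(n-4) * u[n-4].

Time-shifting property: if X(z) = Z{x[n]}, then Z{x[n-d]} = z^(-d) * X(z)
X(z) = z/(z - 7/9) for x[n] = (7/9)^n * u[n]
Z{x[n-4]} = z^(-4) * z/(z - 7/9) = z^(-3)/(z - 7/9)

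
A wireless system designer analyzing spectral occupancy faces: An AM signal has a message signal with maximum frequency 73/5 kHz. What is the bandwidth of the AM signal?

In AM (double-sideband), the bandwidth is twice the message frequency.
BW = 2 * f_m = 2 * 73/5 kHz = 146/5 kHz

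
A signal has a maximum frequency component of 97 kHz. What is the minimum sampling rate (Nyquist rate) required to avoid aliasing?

By the Nyquist-Shannon sampling theorem,
the minimum sampling rate (Nyquist rate) must be at least 2 * f_max.
Nyquist rate = 2 * 97 kHz = 194 kHz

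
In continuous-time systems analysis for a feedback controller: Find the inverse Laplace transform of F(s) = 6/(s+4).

Standard pair: k/(s+a) <-> k*e^(-at)*u(t)
With k=6, a=4: f(t) = 6*e^(-4t)*u(t)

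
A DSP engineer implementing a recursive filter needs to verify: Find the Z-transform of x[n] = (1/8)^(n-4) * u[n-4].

Time-shifting property: if X(z) = Z{x[n]}, then Z{x[n-d]} = z^(-d) * X(z)
X(z) = z/(z - 1/8) for x[n] = (1/8)^n * u[n]
Z{x[n-4]} = z^(-4) * z/(z - 1/8) = z^(-3)/(z - 1/8)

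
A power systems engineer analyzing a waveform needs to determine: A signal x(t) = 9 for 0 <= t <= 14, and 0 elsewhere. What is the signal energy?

Energy = integral of |x(t)|^2 dt over the signal duration
= 9^2 * 14 = 81 * 14 = 1134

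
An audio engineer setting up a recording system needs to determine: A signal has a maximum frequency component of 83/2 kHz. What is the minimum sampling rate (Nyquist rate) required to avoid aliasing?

By the Nyquist-Shannon sampling theorem,
the minimum sampling rate (Nyquist rate) must be at least 2 * f_max.
Nyquist rate = 2 * 83/2 kHz = 83 kHz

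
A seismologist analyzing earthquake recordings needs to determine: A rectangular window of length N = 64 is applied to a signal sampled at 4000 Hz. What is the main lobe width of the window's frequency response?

For a rectangular window of length N,
the main lobe width in frequency is 2*f_s/N.
= 2*4000/64 = 125 Hz
This determines the minimum frequency separation for resolving two sinusoids.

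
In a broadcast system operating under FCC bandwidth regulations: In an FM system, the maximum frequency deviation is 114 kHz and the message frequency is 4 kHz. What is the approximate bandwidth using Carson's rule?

Carson's rule: BW = 2*(delta_f + f_m)
= 2*(114 + 4) kHz = 236 kHz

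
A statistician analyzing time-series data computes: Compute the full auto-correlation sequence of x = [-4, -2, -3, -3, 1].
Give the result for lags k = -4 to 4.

r_xx[k] = sum_m x[m]*x[m+k], indexed from 0, for k = -4 to 4:
  r_xx[-4] = x[4]*x[0] = -4
  r_xx[-3] = x[3]*x[0] + x[4]*x[1] = 10
  r_xx[-2] = x[2]*x[0] + x[3]*x[1] + x[4]*x[2] = 15
  r_xx[-1] = x[1]*x[0] + x[2]*x[1] + x[3]*x[2] + x[4]*x[3] = 20
  r_xx[0] = x[0]*x[0] + x[1]*x[1] + x[2]*x[2] + x[3]*x[3] + x[4]*x[4] = 39
  r_xx[1] = x[0]*x[1] + x[1]*x[2] + x[2]*x[3] + x[3]*x[4] = 20
  r_xx[2] = x[0]*x[2] + x[1]*x[3] + x[2]*x[4] = 15
  r_xx[3] = x[0]*x[3] + x[1]*x[4] = 10
  r_xx[4] = x[0]*x[4] = -4
r_xx = [-4, 10, 15, 20, 39, 20, 15, 10, -4]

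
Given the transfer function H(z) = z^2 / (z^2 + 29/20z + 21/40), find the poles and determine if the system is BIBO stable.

Poles are roots of the denominator: z^2 + 29/20z + 21/40 = 0.
Quadratic formula: z = [-(29/20) +/- sqrt((29/20)^2 - 4*(21/40))] / 2
Discriminant = 841/400 - 21/10 = 1/400; sqrt = 1/20.
z = (-29/20 +/- 1/20) / 2 => z = -7/10 or z = -3/4.
|p1| = 3/4, |p2| = 7/10.
For BIBO stability, all poles must lie inside the unit circle (|p| < 1).
System is STABLE since both |p| < 1.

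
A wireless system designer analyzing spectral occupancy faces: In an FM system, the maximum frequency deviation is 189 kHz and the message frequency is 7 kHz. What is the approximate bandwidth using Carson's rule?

Carson's rule: BW = 2*(delta_f + f_m)
= 2*(189 + 7) kHz = 392 kHz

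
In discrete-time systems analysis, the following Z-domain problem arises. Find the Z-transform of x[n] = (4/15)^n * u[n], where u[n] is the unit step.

The Z-transform of a^n * u[n] is z/(z-a) for |z| > |a|.
Here a = 4/15, so X(z) = z/(z - (4/15)) = 15z/(15z - 4)
ROC: |z| > 4/15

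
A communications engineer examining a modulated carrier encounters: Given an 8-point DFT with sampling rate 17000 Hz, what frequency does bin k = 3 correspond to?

The frequency of DFT bin k is: f_k = k * f_s / N
f_3 = 3 * 17000 / 8 = 6375 Hz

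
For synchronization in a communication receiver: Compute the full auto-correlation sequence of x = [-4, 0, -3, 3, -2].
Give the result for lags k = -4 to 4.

r_xx[k] = sum_m x[m]*x[m+k], indexed from 0, for k = -4 to 4:
  r_xx[-4] = x[4]*x[0] = 8
  r_xx[-3] = x[3]*x[0] + x[4]*x[1] = -12
  r_xx[-2] = x[2]*x[0] + x[3]*x[1] + x[4]*x[2] = 18
  r_xx[-1] = x[1]*x[0] + x[2]*x[1] + x[3]*x[2] + x[4]*x[3] = -15
  r_xx[0] = x[0]*x[0] + x[1]*x[1] + x[2]*x[2] + x[3]*x[3] + x[4]*x[4] = 38
  r_xx[1] = x[0]*x[1] + x[1]*x[2] + x[2]*x[3] + x[3]*x[4] = -15
  r_xx[2] = x[0]*x[2] + x[1]*x[3] + x[2]*x[4] = 18
  r_xx[3] = x[0]*x[3] + x[1]*x[4] = -12
  r_xx[4] = x[0]*x[4] = 8
r_xx = [8, -12, 18, -15, 38, -15, 18, -12, 8]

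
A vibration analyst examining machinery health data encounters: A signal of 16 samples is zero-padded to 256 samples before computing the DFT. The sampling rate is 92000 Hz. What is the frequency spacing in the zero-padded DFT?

Original DFT: N = 16, resolution = f_s/N = 92000/16 = 5750 Hz
Zero-padded DFT: N = 256, resolution = f_s/N = 92000/256 = 2875/8 Hz
Zero-padding interpolates the spectrum (finer frequency grid)
but does NOT improve the true spectral resolution (ability to resolve close frequencies).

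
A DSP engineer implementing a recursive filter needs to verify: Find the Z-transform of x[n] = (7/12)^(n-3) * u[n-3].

Time-shifting property: if X(z) = Z{x[n]}, then Z{x[n-d]} = z^(-d) * X(z)
X(z) = z/(z - 7/12) for x[n] = (7/12)^n * u[n]
Z{x[n-3]} = z^(-3) * z/(z - 7/12) = z^(-2)/(z - 7/12)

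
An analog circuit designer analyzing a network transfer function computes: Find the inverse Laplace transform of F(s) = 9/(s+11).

Standard pair: k/(s+a) <-> k*e^(-at)*u(t)
With k=9, a=11: f(t) = 9*e^(-11t)*u(t)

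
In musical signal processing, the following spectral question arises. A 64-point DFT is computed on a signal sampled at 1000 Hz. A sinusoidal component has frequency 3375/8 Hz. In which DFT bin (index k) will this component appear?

DFT frequency resolution = f_s/N = 1000/64 = 125/8 Hz
Bin index k = f_signal / resolution = 3375/8 / 125/8 = 27
The signal frequency 3375/8 Hz falls in DFT bin k = 27.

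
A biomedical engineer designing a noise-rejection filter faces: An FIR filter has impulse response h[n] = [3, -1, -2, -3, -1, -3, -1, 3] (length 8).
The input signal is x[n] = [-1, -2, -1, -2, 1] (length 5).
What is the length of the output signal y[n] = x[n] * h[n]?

For linear convolution, the output length is:
len(y) = len(x) + len(h) - 1 = 5 + 8 - 1 = 12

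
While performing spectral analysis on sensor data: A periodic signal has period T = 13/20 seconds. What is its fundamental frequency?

The fundamental frequency is the reciprocal of the period.
f = 1/T = 1/(13/20) = 20/13 Hz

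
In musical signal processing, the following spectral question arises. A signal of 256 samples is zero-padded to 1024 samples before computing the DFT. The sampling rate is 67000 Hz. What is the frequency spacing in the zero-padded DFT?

Original DFT: N = 256, resolution = f_s/N = 67000/256 = 8375/32 Hz
Zero-padded DFT: N = 1024, resolution = f_s/N = 67000/1024 = 8375/128 Hz
Zero-padding interpolates the spectrum (finer frequency grid)
but does NOT improve the true spectral resolution (ability to resolve close frequencies).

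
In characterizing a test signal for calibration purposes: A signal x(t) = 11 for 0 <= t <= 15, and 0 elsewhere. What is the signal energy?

Energy = integral of |x(t)|^2 dt over the signal duration
= 11^2 * 15 = 121 * 15 = 1815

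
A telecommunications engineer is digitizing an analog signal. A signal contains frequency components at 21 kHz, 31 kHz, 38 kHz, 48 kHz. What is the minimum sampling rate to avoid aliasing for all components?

The highest frequency component is f_max = 48 kHz.
Nyquist rate = 2 * f_max = 2 * 48 kHz = 96 kHz.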